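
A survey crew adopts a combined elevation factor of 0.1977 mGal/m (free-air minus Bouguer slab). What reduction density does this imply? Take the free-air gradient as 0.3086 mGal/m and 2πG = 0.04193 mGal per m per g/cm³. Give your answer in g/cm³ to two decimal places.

0.1977 = 0.3086 − 0.04193 × ρ
ρ = (0.3086 − 0.1977) / 0.04193 = 2.64 g/cm³

2.64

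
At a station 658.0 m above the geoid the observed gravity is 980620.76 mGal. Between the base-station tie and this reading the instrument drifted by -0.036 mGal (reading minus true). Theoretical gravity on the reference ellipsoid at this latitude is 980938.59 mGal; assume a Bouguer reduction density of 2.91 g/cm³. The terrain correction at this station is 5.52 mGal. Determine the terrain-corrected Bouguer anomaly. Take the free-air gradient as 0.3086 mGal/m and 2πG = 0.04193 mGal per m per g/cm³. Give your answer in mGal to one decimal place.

-189.5

Drift-corrected reading = 980620.76 − (-0.036) = 980620.796 mGal
Free-air correction = 0.3086 × 658.0 = 203.06 mGal
Free-air anomaly = 980620.796 − 980938.59 + (203.06) = -114.734 mGal
Bouguer slab correction = 0.04193 × 2.91 × 658.0 = 80.29 mGal
Simple Bouguer anomaly = -114.734 − (80.29) = -195.024 mGal
Complete Bouguer anomaly = -195.024 + 5.52 = -189.504 mGal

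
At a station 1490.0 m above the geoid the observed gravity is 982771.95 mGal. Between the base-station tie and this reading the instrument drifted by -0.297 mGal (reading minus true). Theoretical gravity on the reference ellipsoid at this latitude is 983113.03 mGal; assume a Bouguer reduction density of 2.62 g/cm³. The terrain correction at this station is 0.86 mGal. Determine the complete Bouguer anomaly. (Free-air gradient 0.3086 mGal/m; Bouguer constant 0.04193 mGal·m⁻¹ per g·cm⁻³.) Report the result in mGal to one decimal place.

Drift-corrected reading = 982771.95 − (-0.297) = 982772.247 mGal
Free-air correction = 0.3086 × 1490.0 = 459.81 mGal
Free-air anomaly = 982772.247 − 983113.03 + (459.81) = 119.027 mGal
Bouguer slab correction = 0.04193 × 2.62 × 1490.0 = 163.69 mGal
Simple Bouguer anomaly = 119.027 − (163.69) = -44.663 mGal
Complete Bouguer anomaly = -44.663 + 0.86 = -43.803 mGal

-43.8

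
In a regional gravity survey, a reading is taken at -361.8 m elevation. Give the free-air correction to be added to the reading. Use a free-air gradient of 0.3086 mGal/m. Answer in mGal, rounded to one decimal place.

Free-air correction = 0.3086 × -361.8 = -111.7 mGal

-111.7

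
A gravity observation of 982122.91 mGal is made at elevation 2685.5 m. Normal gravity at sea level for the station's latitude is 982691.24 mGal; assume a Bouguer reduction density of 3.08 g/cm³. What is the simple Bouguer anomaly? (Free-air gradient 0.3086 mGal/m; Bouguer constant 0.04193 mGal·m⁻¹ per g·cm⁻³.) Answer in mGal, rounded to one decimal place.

Free-air correction = 0.3086 × 2685.5 = 828.75 mGal
Free-air anomaly = 982122.91 − 982691.24 + (828.75) = 260.42 mGal
Bouguer slab correction = 0.04193 × 3.08 × 2685.5 = 346.82 mGal
Simple Bouguer anomaly = 260.42 − (346.82) = -86.40 mGal

-86.4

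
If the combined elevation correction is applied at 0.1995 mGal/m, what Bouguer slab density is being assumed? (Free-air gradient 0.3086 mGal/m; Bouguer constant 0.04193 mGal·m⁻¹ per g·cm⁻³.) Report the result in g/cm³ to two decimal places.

0.1995 = 0.3086 − 0.04193 × ρ
ρ = (0.3086 − 0.1995) / 0.04193 = 2.60 g/cm³

2.60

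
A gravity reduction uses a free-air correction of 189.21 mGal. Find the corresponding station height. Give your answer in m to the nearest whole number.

613

h = 189.21 / 0.3086 = 613.12 m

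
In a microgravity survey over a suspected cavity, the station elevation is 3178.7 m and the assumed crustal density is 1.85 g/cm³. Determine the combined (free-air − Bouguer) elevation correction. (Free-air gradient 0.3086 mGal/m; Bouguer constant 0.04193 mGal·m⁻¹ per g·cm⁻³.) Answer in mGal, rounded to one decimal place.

Combined gradient = 0.3086 − 0.04193 × 1.85 = 0.2310295 mGal/m
Combined elevation correction = 0.2310295 × 3178.7 = 734.4 mGal

734.4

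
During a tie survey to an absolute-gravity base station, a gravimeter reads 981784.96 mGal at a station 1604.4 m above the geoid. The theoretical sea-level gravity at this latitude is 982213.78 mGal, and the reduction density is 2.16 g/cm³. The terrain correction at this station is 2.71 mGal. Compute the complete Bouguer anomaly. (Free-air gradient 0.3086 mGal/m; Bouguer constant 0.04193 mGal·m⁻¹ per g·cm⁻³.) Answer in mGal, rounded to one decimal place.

-76.3

Free-air correction = 0.3086 × 1604.4 = 495.12 mGal
Free-air anomaly = 981784.96 − 982213.78 + (495.12) = 66.30 mGal
Bouguer slab correction = 0.04193 × 2.16 × 1604.4 = 145.31 mGal
Simple Bouguer anomaly = 66.30 − (145.31) = -79.01 mGal
Complete Bouguer anomaly = -79.01 + 2.71 = -76.30 mGal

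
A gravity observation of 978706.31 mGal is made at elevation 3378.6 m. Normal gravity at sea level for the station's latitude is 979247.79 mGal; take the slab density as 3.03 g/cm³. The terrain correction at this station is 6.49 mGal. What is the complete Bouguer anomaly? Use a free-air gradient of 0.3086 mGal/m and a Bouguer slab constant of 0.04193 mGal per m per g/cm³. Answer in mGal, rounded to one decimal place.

78.4

Free-air correction = 0.3086 × 3378.6 = 1042.64 mGal
Free-air anomaly = 978706.31 − 979247.79 + (1042.64) = 501.16 mGal
Bouguer slab correction = 0.04193 × 3.03 × 3378.6 = 429.24 mGal
Simple Bouguer anomaly = 501.16 − (429.24) = 71.92 mGal
Complete Bouguer anomaly = 71.92 + 6.49 = 78.41 mGal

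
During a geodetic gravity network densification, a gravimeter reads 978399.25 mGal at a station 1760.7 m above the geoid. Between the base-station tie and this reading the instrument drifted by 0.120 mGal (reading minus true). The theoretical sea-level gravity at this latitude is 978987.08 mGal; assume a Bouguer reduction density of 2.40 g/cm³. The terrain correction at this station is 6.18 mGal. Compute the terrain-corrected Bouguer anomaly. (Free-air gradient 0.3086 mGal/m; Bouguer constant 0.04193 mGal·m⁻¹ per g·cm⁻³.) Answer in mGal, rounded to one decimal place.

-215.6

Drift-corrected reading = 978399.25 − (0.120) = 978399.130 mGal
Free-air correction = 0.3086 × 1760.7 = 543.35 mGal
Free-air anomaly = 978399.130 − 978987.08 + (543.35) = -44.600 mGal
Bouguer slab correction = 0.04193 × 2.40 × 1760.7 = 177.18 mGal
Simple Bouguer anomaly = -44.600 − (177.18) = -221.780 mGal
Complete Bouguer anomaly = -221.780 + 6.18 = -215.600 mGal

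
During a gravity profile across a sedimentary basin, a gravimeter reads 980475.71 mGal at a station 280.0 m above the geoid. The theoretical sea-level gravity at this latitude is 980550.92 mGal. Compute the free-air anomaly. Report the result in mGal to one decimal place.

11.2

Free-air correction = 0.3086 × 280.0 = 86.41 mGal
Free-air anomaly = 980475.71 − 980550.92 + (86.41) = 11.20 mGal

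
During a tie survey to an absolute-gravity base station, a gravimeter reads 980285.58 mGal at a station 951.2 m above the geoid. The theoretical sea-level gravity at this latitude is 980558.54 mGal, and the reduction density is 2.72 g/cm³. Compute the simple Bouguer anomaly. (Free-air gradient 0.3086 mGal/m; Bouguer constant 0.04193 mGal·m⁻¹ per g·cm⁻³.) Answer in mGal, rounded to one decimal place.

-87.9

Free-air correction = 0.3086 × 951.2 = 293.54 mGal
Free-air anomaly = 980285.58 − 980558.54 + (293.54) = 20.58 mGal
Bouguer slab correction = 0.04193 × 2.72 × 951.2 = 108.48 mGal
Simple Bouguer anomaly = 20.58 − (108.48) = -87.90 mGal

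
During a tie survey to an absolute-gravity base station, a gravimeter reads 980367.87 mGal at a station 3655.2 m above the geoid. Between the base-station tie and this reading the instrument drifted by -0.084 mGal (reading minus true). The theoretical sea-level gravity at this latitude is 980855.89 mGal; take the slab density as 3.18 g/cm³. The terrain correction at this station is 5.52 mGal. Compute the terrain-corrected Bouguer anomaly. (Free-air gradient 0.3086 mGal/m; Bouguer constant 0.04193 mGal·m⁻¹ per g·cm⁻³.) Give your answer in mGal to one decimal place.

158.2

Drift-corrected reading = 980367.87 − (-0.084) = 980367.954 mGal
Free-air correction = 0.3086 × 3655.2 = 1127.99 mGal
Free-air anomaly = 980367.954 − 980855.89 + (1127.99) = 640.054 mGal
Bouguer slab correction = 0.04193 × 3.18 × 3655.2 = 487.37 mGal
Simple Bouguer anomaly = 640.054 − (487.37) = 152.684 mGal
Complete Bouguer anomaly = 152.684 + 5.52 = 158.204 mGal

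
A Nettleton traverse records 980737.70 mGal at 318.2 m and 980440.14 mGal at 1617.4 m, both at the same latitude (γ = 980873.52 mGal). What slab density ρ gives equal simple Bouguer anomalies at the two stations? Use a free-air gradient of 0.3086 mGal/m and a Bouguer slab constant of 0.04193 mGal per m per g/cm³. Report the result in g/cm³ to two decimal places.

Δg_obs = 980440.14 − 980737.70 = -297.56 mGal over Δh = 1617.4 − 318.2 = 1299.2 m
Equal Bouguer anomalies ⇒ Δg_obs + (0.3086 − 0.04193ρ)·Δh = 0
0.3086 − 0.04193ρ = −Δg_obs/Δh = 0.22903
ρ = (0.3086 − 0.22903) / 0.04193 = 1.90 g/cm³

1.90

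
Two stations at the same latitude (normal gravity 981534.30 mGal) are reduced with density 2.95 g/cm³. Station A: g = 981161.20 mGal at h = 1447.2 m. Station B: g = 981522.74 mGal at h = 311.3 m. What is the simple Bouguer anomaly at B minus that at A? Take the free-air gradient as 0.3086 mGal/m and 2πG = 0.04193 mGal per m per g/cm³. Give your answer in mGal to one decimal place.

Δg_SB(A) = 981161.20 − 981534.30 + 0.3086×1447.2 − 0.04193×2.95×1447.2 = -105.50 mGal
Δg_SB(B) = 981522.74 − 981534.30 + 0.3086×311.3 − 0.04193×2.95×311.3 = 46.00 mGal
Difference = 46.00 − (-105.50) = 151.50 mGal

151.5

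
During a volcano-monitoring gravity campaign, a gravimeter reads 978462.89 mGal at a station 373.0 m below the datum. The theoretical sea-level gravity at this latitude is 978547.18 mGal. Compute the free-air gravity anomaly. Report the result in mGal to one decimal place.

-199.4

Free-air correction = 0.3086 × -373.0 = -115.11 mGal
Free-air anomaly = 978462.89 − 978547.18 + (-115.11) = -199.40 mGal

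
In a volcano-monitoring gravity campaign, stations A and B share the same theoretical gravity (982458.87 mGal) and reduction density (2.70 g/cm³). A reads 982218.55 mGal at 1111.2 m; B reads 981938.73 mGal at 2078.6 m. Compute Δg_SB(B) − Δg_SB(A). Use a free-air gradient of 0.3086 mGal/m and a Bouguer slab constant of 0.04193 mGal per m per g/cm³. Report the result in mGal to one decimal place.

-90.8

Δg_SB(A) = 982218.55 − 982458.87 + 0.3086×1111.2 − 0.04193×2.70×1111.2 = -23.20 mGal
Δg_SB(B) = 981938.73 − 982458.87 + 0.3086×2078.6 − 0.04193×2.70×2078.6 = -114.00 mGal
Difference = -114.00 − (-23.20) = -90.80 mGal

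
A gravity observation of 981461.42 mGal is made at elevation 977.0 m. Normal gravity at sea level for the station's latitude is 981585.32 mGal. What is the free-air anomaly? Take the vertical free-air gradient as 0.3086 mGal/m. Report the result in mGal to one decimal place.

Free-air correction = 0.3086 × 977.0 = 301.50 mGal
Free-air anomaly = 981461.42 − 981585.32 + (301.50) = 177.60 mGal

177.6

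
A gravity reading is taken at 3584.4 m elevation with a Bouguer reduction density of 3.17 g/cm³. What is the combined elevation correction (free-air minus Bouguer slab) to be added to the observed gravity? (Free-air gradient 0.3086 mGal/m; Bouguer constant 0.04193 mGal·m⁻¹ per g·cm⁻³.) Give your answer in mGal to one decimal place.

Combined gradient = 0.3086 − 0.04193 × 3.17 = 0.1756819 mGal/m
Combined elevation correction = 0.1756819 × 3584.4 = 629.7 mGal

629.7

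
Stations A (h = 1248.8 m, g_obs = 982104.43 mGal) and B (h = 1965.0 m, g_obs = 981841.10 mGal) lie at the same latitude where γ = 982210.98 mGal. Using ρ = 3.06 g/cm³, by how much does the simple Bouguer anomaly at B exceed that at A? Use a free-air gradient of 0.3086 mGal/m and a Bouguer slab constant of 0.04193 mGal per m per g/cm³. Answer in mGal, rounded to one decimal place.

-134.2

Δg_SB(A) = 982104.43 − 982210.98 + 0.3086×1248.8 − 0.04193×3.06×1248.8 = 118.60 mGal
Δg_SB(B) = 981841.10 − 982210.98 + 0.3086×1965.0 − 0.04193×3.06×1965.0 = -15.60 mGal
Difference = -15.60 − (118.60) = -134.20 mGal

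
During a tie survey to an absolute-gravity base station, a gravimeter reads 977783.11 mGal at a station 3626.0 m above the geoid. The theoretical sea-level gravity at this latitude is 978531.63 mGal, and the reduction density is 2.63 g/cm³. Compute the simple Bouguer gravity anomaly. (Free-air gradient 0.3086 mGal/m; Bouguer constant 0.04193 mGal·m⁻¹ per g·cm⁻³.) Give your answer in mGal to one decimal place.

Free-air correction = 0.3086 × 3626.0 = 1118.98 mGal
Free-air anomaly = 977783.11 − 978531.63 + (1118.98) = 370.46 mGal
Bouguer slab correction = 0.04193 × 2.63 × 3626.0 = 399.86 mGal
Simple Bouguer anomaly = 370.46 − (399.86) = -29.40 mGal

-29.4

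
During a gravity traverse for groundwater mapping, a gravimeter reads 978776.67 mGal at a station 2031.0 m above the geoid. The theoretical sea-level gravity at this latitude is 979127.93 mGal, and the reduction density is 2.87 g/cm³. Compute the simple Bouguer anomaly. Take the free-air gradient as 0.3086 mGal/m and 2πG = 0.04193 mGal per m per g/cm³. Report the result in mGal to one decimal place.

Free-air correction = 0.3086 × 2031.0 = 626.77 mGal
Free-air anomaly = 978776.67 − 979127.93 + (626.77) = 275.51 mGal
Bouguer slab correction = 0.04193 × 2.87 × 2031.0 = 244.41 mGal
Simple Bouguer anomaly = 275.51 − (244.41) = 31.10 mGal

31.1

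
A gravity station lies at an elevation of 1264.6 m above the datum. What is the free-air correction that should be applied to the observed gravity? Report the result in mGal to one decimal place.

390.3

Free-air correction = 0.3086 × 1264.6 = 390.3 mGal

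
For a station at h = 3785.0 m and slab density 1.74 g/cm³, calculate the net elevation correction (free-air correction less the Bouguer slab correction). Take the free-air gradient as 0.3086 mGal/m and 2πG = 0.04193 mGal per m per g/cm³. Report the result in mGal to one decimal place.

Combined gradient = 0.3086 − 0.04193 × 1.74 = 0.2356418 mGal/m
Combined elevation correction = 0.2356418 × 3785.0 = 891.9 mGal

891.9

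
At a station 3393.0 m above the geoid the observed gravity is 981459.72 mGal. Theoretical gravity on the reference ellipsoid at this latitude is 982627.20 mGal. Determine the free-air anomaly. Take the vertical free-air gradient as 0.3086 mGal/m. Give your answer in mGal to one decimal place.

Free-air correction = 0.3086 × 3393.0 = 1047.08 mGal
Free-air anomaly = 981459.72 − 982627.20 + (1047.08) = -120.40 mGal

-120.4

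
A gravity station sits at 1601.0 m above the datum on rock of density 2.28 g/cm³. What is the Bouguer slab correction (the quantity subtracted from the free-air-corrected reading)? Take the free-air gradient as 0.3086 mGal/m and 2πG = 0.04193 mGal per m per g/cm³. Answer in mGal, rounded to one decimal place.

153.1

Bouguer slab correction = 0.04193 × 2.28 × 1601.0 = 153.1 mGal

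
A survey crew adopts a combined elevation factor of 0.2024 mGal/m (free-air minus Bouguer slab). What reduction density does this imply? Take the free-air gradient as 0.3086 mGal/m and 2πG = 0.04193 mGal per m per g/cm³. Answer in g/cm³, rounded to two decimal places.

2.53

0.2024 = 0.3086 − 0.04193 × ρ
ρ = (0.3086 − 0.2024) / 0.04193 = 2.53 g/cm³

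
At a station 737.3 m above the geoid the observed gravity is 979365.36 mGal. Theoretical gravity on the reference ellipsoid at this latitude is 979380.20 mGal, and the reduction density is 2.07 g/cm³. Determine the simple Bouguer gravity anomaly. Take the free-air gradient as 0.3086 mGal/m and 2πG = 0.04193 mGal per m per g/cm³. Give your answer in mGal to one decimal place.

Free-air correction = 0.3086 × 737.3 = 227.53 mGal
Free-air anomaly = 979365.36 − 979380.20 + (227.53) = 212.69 mGal
Bouguer slab correction = 0.04193 × 2.07 × 737.3 = 63.99 mGal
Simple Bouguer anomaly = 212.69 − (63.99) = 148.70 mGal

148.7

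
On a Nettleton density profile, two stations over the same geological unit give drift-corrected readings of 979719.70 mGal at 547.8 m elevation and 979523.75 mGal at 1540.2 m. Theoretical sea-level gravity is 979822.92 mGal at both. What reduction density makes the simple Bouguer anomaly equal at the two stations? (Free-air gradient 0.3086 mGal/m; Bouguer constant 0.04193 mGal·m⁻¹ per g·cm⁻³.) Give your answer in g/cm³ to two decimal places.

2.65

Δg_obs = 979523.75 − 979719.70 = -195.95 mGal over Δh = 1540.2 − 547.8 = 992.4 m
Equal Bouguer anomalies ⇒ Δg_obs + (0.3086 − 0.04193ρ)·Δh = 0
0.3086 − 0.04193ρ = −Δg_obs/Δh = 0.19745
ρ = (0.3086 − 0.19745) / 0.04193 = 2.65 g/cm³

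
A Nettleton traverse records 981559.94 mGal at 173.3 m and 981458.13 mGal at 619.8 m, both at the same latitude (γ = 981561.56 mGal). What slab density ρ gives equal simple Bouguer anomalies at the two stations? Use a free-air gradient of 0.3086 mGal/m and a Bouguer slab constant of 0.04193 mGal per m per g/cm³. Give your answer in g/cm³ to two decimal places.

Δg_obs = 981458.13 − 981559.94 = -101.81 mGal over Δh = 619.8 − 173.3 = 446.5 m
Equal Bouguer anomalies ⇒ Δg_obs + (0.3086 − 0.04193ρ)·Δh = 0
0.3086 − 0.04193ρ = −Δg_obs/Δh = 0.22802
ρ = (0.3086 − 0.22802) / 0.04193 = 1.92 g/cm³

1.92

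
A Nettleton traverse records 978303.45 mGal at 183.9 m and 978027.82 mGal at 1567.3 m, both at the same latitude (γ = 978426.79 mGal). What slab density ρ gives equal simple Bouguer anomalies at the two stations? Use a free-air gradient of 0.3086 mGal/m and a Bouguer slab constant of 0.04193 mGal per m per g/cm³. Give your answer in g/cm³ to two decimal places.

2.61

Δg_obs = 978027.82 − 978303.45 = -275.63 mGal over Δh = 1567.3 − 183.9 = 1383.4 m
Equal Bouguer anomalies ⇒ Δg_obs + (0.3086 − 0.04193ρ)·Δh = 0
0.3086 − 0.04193ρ = −Δg_obs/Δh = 0.19924
ρ = (0.3086 − 0.19924) / 0.04193 = 2.61 g/cm³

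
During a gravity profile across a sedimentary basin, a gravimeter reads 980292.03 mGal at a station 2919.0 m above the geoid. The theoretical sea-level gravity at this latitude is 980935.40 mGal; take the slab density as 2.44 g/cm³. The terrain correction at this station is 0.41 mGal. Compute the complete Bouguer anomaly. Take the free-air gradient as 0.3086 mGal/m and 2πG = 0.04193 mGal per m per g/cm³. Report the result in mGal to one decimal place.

Free-air correction = 0.3086 × 2919.0 = 900.80 mGal
Free-air anomaly = 980292.03 − 980935.40 + (900.80) = 257.43 mGal
Bouguer slab correction = 0.04193 × 2.44 × 2919.0 = 298.64 mGal
Simple Bouguer anomaly = 257.43 − (298.64) = -41.21 mGal
Complete Bouguer anomaly = -41.21 + 0.41 = -40.80 mGal

-40.8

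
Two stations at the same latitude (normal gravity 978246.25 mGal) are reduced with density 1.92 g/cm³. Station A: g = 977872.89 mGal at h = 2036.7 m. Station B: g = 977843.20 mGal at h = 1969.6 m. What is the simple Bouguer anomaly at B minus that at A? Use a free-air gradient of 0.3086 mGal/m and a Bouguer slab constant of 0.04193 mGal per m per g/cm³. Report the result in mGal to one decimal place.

Δg_SB(A) = 977872.89 − 978246.25 + 0.3086×2036.7 − 0.04193×1.92×2036.7 = 91.20 mGal
Δg_SB(B) = 977843.20 − 978246.25 + 0.3086×1969.6 − 0.04193×1.92×1969.6 = 46.20 mGal
Difference = 46.20 − (91.20) = -45.00 mGal

-45.0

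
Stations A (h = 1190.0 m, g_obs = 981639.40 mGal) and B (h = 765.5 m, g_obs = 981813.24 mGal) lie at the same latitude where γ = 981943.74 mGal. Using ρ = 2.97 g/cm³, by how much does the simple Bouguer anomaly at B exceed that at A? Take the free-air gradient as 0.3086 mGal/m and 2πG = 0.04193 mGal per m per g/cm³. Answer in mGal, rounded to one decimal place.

95.7

Δg_SB(A) = 981639.40 − 981943.74 + 0.3086×1190.0 − 0.04193×2.97×1190.0 = -85.30 mGal
Δg_SB(B) = 981813.24 − 981943.74 + 0.3086×765.5 − 0.04193×2.97×765.5 = 10.40 mGal
Difference = 10.40 − (-85.30) = 95.70 mGal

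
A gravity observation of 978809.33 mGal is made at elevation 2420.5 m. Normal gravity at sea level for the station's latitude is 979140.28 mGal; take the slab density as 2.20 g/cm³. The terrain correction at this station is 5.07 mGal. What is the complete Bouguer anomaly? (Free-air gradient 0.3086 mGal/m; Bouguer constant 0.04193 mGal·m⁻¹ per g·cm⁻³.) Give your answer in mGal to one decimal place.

197.8

Free-air correction = 0.3086 × 2420.5 = 746.97 mGal
Free-air anomaly = 978809.33 − 979140.28 + (746.97) = 416.02 mGal
Bouguer slab correction = 0.04193 × 2.20 × 2420.5 = 223.28 mGal
Simple Bouguer anomaly = 416.02 − (223.28) = 192.74 mGal
Complete Bouguer anomaly = 192.74 + 5.07 = 197.81 mGal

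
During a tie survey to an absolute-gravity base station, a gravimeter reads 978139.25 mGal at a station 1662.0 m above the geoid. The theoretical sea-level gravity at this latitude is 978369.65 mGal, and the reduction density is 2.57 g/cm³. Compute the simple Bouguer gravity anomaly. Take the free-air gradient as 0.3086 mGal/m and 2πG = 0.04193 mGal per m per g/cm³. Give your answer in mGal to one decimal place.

Free-air correction = 0.3086 × 1662.0 = 512.89 mGal
Free-air anomaly = 978139.25 − 978369.65 + (512.89) = 282.49 mGal
Bouguer slab correction = 0.04193 × 2.57 × 1662.0 = 179.10 mGal
Simple Bouguer anomaly = 282.49 − (179.10) = 103.39 mGal

103.4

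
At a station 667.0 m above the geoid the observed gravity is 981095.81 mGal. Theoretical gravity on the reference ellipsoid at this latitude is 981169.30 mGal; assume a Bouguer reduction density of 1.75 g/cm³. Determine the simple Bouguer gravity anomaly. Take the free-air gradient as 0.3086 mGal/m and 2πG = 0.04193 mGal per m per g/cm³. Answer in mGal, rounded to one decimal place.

83.4

Free-air correction = 0.3086 × 667.0 = 205.84 mGal
Free-air anomaly = 981095.81 − 981169.30 + (205.84) = 132.35 mGal
Bouguer slab correction = 0.04193 × 1.75 × 667.0 = 48.94 mGal
Simple Bouguer anomaly = 132.35 − (48.94) = 83.41 mGal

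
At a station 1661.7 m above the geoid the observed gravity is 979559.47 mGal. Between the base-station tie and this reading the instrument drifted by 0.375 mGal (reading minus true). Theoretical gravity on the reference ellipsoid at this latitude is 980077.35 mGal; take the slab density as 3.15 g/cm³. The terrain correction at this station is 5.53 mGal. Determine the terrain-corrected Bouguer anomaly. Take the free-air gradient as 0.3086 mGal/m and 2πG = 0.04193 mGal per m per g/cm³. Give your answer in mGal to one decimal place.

Drift-corrected reading = 979559.47 − (0.375) = 979559.095 mGal
Free-air correction = 0.3086 × 1661.7 = 512.80 mGal
Free-air anomaly = 979559.095 − 980077.35 + (512.80) = -5.455 mGal
Bouguer slab correction = 0.04193 × 3.15 × 1661.7 = 219.48 mGal
Simple Bouguer anomaly = -5.455 − (219.48) = -224.935 mGal
Complete Bouguer anomaly = -224.935 + 5.53 = -219.405 mGal

-219.4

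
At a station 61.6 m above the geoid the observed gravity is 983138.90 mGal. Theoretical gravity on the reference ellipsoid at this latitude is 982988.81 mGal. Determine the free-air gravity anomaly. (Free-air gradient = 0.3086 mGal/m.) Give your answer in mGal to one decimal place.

169.1

Free-air correction = 0.3086 × 61.6 = 19.01 mGal
Free-air anomaly = 983138.90 − 982988.81 + (19.01) = 169.10 mGal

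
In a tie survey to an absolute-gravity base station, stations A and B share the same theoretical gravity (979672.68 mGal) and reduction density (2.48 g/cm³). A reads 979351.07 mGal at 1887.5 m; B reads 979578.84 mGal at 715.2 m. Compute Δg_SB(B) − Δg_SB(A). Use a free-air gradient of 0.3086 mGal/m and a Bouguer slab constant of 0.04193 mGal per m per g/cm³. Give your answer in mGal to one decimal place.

-12.1

Δg_SB(A) = 979351.07 − 979672.68 + 0.3086×1887.5 − 0.04193×2.48×1887.5 = 64.60 mGal
Δg_SB(B) = 979578.84 − 979672.68 + 0.3086×715.2 − 0.04193×2.48×715.2 = 52.50 mGal
Difference = 52.50 − (64.60) = -12.10 mGal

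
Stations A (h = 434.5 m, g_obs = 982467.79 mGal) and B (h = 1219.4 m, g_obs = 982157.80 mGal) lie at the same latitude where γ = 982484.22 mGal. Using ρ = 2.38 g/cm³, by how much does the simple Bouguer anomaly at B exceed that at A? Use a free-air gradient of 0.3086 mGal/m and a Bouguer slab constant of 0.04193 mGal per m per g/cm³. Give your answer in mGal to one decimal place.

Δg_SB(A) = 982467.79 − 982484.22 + 0.3086×434.5 − 0.04193×2.38×434.5 = 74.30 mGal
Δg_SB(B) = 982157.80 − 982484.22 + 0.3086×1219.4 − 0.04193×2.38×1219.4 = -71.80 mGal
Difference = -71.80 − (74.30) = -146.10 mGal

-146.1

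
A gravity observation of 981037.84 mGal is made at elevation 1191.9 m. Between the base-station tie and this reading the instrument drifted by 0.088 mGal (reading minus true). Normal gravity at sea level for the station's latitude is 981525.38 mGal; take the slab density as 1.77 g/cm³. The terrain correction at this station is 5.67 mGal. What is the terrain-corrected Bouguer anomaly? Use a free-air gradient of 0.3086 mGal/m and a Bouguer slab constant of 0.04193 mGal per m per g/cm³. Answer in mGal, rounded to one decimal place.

-202.6

Drift-corrected reading = 981037.84 − (0.088) = 981037.752 mGal
Free-air correction = 0.3086 × 1191.9 = 367.82 mGal
Free-air anomaly = 981037.752 − 981525.38 + (367.82) = -119.808 mGal
Bouguer slab correction = 0.04193 × 1.77 × 1191.9 = 88.46 mGal
Simple Bouguer anomaly = -119.808 − (88.46) = -208.268 mGal
Complete Bouguer anomaly = -208.268 + 5.67 = -202.598 mGal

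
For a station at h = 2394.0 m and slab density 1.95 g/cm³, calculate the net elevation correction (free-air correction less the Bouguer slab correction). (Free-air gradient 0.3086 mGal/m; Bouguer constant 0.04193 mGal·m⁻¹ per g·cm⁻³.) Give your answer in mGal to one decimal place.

Combined gradient = 0.3086 − 0.04193 × 1.95 = 0.2268365 mGal/m
Combined elevation correction = 0.2268365 × 2394.0 = 543.0 mGal

543.0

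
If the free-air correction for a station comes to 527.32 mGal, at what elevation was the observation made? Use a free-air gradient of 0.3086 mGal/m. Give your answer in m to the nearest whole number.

h = 527.32 / 0.3086 = 1708.75 m

1709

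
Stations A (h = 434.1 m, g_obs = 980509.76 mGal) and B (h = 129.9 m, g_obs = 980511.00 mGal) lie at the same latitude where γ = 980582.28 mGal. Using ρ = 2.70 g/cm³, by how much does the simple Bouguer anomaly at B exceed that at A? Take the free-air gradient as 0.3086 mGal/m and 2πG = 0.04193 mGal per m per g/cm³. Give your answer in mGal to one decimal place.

-58.2

Δg_SB(A) = 980509.76 − 980582.28 + 0.3086×434.1 − 0.04193×2.70×434.1 = 12.30 mGal
Δg_SB(B) = 980511.00 − 980582.28 + 0.3086×129.9 − 0.04193×2.70×129.9 = -45.90 mGal
Difference = -45.90 − (12.30) = -58.20 mGal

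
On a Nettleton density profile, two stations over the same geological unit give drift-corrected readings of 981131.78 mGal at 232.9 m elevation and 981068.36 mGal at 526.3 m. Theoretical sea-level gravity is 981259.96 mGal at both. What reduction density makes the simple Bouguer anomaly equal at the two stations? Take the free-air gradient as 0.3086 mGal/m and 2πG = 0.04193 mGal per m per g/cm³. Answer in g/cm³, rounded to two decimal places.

Δg_obs = 981068.36 − 981131.78 = -63.42 mGal over Δh = 526.3 − 232.9 = 293.4 m
Equal Bouguer anomalies ⇒ Δg_obs + (0.3086 − 0.04193ρ)·Δh = 0
0.3086 − 0.04193ρ = −Δg_obs/Δh = 0.21616
ρ = (0.3086 − 0.21616) / 0.04193 = 2.20 g/cm³

2.20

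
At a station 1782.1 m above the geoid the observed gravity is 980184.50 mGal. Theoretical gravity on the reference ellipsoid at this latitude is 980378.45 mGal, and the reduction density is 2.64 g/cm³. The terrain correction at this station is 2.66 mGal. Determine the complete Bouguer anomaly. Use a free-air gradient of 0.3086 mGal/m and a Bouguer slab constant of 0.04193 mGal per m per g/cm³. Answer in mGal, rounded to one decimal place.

Free-air correction = 0.3086 × 1782.1 = 549.96 mGal
Free-air anomaly = 980184.50 − 980378.45 + (549.96) = 356.01 mGal
Bouguer slab correction = 0.04193 × 2.64 × 1782.1 = 197.27 mGal
Simple Bouguer anomaly = 356.01 − (197.27) = 158.74 mGal
Complete Bouguer anomaly = 158.74 + 2.66 = 161.40 mGal

161.4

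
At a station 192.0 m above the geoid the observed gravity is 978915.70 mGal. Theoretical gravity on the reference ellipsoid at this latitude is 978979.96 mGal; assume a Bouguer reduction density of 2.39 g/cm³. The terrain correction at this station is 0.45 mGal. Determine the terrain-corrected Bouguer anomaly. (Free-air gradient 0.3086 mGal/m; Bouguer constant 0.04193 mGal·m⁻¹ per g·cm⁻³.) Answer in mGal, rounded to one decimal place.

-23.8

Free-air correction = 0.3086 × 192.0 = 59.25 mGal
Free-air anomaly = 978915.70 − 978979.96 + (59.25) = -5.01 mGal
Bouguer slab correction = 0.04193 × 2.39 × 192.0 = 19.24 mGal
Simple Bouguer anomaly = -5.01 − (19.24) = -24.25 mGal
Complete Bouguer anomaly = -24.25 + 0.45 = -23.80 mGal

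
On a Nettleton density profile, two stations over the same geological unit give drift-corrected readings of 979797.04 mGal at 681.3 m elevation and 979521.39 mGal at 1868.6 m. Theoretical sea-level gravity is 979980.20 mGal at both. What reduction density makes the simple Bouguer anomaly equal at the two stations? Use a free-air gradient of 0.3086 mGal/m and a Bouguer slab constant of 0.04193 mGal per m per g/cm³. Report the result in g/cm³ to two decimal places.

1.82

Δg_obs = 979521.39 − 979797.04 = -275.65 mGal over Δh = 1868.6 − 681.3 = 1187.3 m
Equal Bouguer anomalies ⇒ Δg_obs + (0.3086 − 0.04193ρ)·Δh = 0
0.3086 − 0.04193ρ = −Δg_obs/Δh = 0.23217
ρ = (0.3086 − 0.23217) / 0.04193 = 1.82 g/cm³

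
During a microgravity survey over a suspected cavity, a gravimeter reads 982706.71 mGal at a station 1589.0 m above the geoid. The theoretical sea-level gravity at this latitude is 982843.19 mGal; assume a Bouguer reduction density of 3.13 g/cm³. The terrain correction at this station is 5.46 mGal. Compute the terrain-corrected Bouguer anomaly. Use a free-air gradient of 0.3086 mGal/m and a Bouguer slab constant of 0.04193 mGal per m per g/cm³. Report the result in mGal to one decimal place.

Free-air correction = 0.3086 × 1589.0 = 490.37 mGal
Free-air anomaly = 982706.71 − 982843.19 + (490.37) = 353.89 mGal
Bouguer slab correction = 0.04193 × 3.13 × 1589.0 = 208.54 mGal
Simple Bouguer anomaly = 353.89 − (208.54) = 145.35 mGal
Complete Bouguer anomaly = 145.35 + 5.46 = 150.81 mGal

150.8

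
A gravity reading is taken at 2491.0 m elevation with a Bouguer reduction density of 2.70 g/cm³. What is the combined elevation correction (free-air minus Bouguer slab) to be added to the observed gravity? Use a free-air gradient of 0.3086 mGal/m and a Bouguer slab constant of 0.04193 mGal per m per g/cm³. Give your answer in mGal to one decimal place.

486.7

Combined gradient = 0.3086 − 0.04193 × 2.70 = 0.1953890 mGal/m
Combined elevation correction = 0.1953890 × 2491.0 = 486.7 mGal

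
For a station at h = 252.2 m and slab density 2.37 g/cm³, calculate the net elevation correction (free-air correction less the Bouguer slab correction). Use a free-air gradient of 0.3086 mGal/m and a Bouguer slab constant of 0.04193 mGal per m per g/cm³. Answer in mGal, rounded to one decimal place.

52.8

Combined gradient = 0.3086 − 0.04193 × 2.37 = 0.2092259 mGal/m
Combined elevation correction = 0.2092259 × 252.2 = 52.8 mGal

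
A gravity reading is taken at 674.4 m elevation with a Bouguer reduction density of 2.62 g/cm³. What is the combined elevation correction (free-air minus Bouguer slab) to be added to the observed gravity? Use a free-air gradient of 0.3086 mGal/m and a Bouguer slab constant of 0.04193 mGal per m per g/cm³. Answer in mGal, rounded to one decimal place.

134.0

Combined gradient = 0.3086 − 0.04193 × 2.62 = 0.1987434 mGal/m
Combined elevation correction = 0.1987434 × 674.4 = 134.0 mGal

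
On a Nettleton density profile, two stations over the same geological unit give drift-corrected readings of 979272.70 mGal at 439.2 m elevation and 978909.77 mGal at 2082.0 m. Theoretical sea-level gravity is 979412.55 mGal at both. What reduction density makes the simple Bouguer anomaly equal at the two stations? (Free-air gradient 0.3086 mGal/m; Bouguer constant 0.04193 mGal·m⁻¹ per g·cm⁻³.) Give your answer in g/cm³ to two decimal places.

Δg_obs = 978909.77 − 979272.70 = -362.93 mGal over Δh = 2082.0 − 439.2 = 1642.8 m
Equal Bouguer anomalies ⇒ Δg_obs + (0.3086 − 0.04193ρ)·Δh = 0
0.3086 − 0.04193ρ = −Δg_obs/Δh = 0.22092
ρ = (0.3086 − 0.22092) / 0.04193 = 2.09 g/cm³

2.09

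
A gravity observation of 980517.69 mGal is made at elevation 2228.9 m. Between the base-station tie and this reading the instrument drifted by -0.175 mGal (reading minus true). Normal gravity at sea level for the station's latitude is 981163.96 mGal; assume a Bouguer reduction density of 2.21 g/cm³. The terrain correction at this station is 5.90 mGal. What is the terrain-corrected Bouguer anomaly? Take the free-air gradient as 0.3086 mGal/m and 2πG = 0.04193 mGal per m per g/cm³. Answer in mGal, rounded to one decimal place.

-158.9

Drift-corrected reading = 980517.69 − (-0.175) = 980517.865 mGal
Free-air correction = 0.3086 × 2228.9 = 687.84 mGal
Free-air anomaly = 980517.865 − 981163.96 + (687.84) = 41.745 mGal
Bouguer slab correction = 0.04193 × 2.21 × 2228.9 = 206.54 mGal
Simple Bouguer anomaly = 41.745 − (206.54) = -164.795 mGal
Complete Bouguer anomaly = -164.795 + 5.90 = -158.895 mGal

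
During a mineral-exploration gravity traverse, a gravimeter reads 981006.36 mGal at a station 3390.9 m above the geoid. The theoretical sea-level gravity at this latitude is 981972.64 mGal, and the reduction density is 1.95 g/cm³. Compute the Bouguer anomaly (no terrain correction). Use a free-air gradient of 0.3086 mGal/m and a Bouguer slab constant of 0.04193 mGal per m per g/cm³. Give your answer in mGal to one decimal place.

Free-air correction = 0.3086 × 3390.9 = 1046.43 mGal
Free-air anomaly = 981006.36 − 981972.64 + (1046.43) = 80.15 mGal
Bouguer slab correction = 0.04193 × 1.95 × 3390.9 = 277.25 mGal
Simple Bouguer anomaly = 80.15 − (277.25) = -197.10 mGal

-197.1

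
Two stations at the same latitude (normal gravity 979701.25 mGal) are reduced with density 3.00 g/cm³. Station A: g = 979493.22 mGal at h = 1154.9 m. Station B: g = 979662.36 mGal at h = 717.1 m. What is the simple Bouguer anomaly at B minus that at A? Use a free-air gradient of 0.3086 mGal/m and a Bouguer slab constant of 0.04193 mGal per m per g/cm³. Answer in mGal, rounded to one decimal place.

89.1

Δg_SB(A) = 979493.22 − 979701.25 + 0.3086×1154.9 − 0.04193×3.00×1154.9 = 3.10 mGal
Δg_SB(B) = 979662.36 − 979701.25 + 0.3086×717.1 − 0.04193×3.00×717.1 = 92.20 mGal
Difference = 92.20 − (3.10) = 89.10 mGal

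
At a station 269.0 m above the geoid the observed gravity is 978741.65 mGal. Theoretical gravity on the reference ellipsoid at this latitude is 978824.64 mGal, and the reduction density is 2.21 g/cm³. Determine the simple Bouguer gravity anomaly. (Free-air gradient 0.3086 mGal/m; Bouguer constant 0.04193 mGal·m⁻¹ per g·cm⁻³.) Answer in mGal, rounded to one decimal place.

Free-air correction = 0.3086 × 269.0 = 83.01 mGal
Free-air anomaly = 978741.65 − 978824.64 + (83.01) = 0.02 mGal
Bouguer slab correction = 0.04193 × 2.21 × 269.0 = 24.93 mGal
Simple Bouguer anomaly = 0.02 − (24.93) = -24.91 mGal

-24.9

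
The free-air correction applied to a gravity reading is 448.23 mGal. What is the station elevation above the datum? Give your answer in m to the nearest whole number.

h = 448.23 / 0.3086 = 1452.46 m

1452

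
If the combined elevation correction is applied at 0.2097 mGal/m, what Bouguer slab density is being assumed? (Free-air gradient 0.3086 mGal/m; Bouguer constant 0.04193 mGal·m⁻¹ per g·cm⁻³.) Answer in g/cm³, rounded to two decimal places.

0.2097 = 0.3086 − 0.04193 × ρ
ρ = (0.3086 − 0.2097) / 0.04193 = 2.36 g/cm³

2.36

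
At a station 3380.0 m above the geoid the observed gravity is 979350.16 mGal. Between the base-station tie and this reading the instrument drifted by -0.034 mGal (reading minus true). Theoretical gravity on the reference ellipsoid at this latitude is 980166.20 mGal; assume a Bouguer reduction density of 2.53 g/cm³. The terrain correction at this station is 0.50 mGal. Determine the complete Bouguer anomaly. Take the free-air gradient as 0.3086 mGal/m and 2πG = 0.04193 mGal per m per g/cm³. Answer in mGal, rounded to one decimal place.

-131.0

Drift-corrected reading = 979350.16 − (-0.034) = 979350.194 mGal
Free-air correction = 0.3086 × 3380.0 = 1043.07 mGal
Free-air anomaly = 979350.194 − 980166.20 + (1043.07) = 227.064 mGal
Bouguer slab correction = 0.04193 × 2.53 × 3380.0 = 358.56 mGal
Simple Bouguer anomaly = 227.064 − (358.56) = -131.496 mGal
Complete Bouguer anomaly = -131.496 + 0.50 = -130.996 mGal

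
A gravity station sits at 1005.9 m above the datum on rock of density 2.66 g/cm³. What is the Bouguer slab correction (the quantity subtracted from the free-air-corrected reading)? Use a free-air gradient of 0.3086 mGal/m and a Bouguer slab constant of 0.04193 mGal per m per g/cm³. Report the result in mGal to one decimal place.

Bouguer slab correction = 0.04193 × 2.66 × 1005.9 = 112.2 mGal

112.2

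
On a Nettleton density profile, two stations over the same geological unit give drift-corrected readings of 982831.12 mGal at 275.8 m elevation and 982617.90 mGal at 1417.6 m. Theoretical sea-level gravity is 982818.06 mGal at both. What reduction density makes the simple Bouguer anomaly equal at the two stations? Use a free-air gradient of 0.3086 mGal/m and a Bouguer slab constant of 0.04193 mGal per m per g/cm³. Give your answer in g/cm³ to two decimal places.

Δg_obs = 982617.90 − 982831.12 = -213.22 mGal over Δh = 1417.6 − 275.8 = 1141.8 m
Equal Bouguer anomalies ⇒ Δg_obs + (0.3086 − 0.04193ρ)·Δh = 0
0.3086 − 0.04193ρ = −Δg_obs/Δh = 0.18674
ρ = (0.3086 − 0.18674) / 0.04193 = 2.91 g/cm³

2.91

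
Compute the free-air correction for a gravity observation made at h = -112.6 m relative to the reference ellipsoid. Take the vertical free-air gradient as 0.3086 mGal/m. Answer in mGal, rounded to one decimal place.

-34.7

Free-air correction = 0.3086 × -112.6 = -34.7 mGal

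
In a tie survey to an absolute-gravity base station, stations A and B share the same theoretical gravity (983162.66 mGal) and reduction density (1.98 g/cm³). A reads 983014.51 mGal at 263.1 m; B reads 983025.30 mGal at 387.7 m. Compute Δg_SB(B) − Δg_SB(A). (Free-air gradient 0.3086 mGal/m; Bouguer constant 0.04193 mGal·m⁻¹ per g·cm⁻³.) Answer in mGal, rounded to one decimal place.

Δg_SB(A) = 983014.51 − 983162.66 + 0.3086×263.1 − 0.04193×1.98×263.1 = -88.80 mGal
Δg_SB(B) = 983025.30 − 983162.66 + 0.3086×387.7 − 0.04193×1.98×387.7 = -49.90 mGal
Difference = -49.90 − (-88.80) = 38.90 mGal

38.9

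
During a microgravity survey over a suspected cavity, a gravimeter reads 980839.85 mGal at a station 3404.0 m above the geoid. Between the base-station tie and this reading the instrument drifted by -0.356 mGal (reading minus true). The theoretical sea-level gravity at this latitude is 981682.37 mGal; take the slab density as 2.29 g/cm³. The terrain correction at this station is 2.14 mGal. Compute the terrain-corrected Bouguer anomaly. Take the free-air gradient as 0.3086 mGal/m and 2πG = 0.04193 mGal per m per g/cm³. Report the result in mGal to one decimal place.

Drift-corrected reading = 980839.85 − (-0.356) = 980840.206 mGal
Free-air correction = 0.3086 × 3404.0 = 1050.47 mGal
Free-air anomaly = 980840.206 − 981682.37 + (1050.47) = 208.306 mGal
Bouguer slab correction = 0.04193 × 2.29 × 3404.0 = 326.85 mGal
Simple Bouguer anomaly = 208.306 − (326.85) = -118.544 mGal
Complete Bouguer anomaly = -118.544 + 2.14 = -116.404 mGal

-116.4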